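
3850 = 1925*2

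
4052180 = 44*92095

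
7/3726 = 7/3726 = 0.00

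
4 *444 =1776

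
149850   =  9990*15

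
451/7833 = 451/7833=0.06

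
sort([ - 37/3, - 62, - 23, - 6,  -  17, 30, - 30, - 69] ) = [-69, - 62, - 30,-23,-17,  -  37/3, - 6, 30] 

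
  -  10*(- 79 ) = 790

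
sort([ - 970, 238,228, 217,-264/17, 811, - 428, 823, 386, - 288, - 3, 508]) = [ - 970, -428,-288,-264/17,-3,  217 , 228, 238,386, 508,811, 823]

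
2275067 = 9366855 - 7091788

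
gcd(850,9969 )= 1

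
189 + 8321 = 8510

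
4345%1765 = 815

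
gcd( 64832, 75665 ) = 1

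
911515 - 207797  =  703718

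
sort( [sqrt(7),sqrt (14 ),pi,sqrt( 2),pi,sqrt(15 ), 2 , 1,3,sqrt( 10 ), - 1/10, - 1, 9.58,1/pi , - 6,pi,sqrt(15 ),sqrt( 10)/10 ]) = [-6, - 1 , -1/10, sqrt( 10 ) /10,1/pi,1 , sqrt(2),2,  sqrt (7),3, pi,pi,pi, sqrt(10),sqrt ( 14 ),sqrt( 15), sqrt(15), 9.58 ]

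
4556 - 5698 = -1142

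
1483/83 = 17+ 72/83 = 17.87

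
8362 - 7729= 633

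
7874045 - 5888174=1985871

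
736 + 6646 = 7382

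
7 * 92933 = 650531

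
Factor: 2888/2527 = 2^3*7^( -1 )=8/7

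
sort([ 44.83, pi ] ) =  [ pi, 44.83 ] 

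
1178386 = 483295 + 695091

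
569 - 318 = 251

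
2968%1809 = 1159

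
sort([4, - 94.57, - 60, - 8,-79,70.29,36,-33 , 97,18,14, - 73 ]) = [ -94.57, - 79,-73, - 60, - 33, - 8,4,14, 18,36,70.29,97]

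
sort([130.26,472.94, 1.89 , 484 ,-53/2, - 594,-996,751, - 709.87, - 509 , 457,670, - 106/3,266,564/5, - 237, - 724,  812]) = [ - 996, - 724, - 709.87, - 594, - 509, - 237,-106/3, - 53/2, 1.89, 564/5,  130.26,266,457, 472.94,484,670, 751, 812 ]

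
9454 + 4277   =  13731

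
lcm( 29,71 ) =2059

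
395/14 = 28 + 3/14 = 28.21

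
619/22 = 619/22 = 28.14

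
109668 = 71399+38269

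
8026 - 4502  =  3524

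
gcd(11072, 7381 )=1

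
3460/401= 8 + 252/401 = 8.63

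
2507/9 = 278 +5/9 = 278.56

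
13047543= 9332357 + 3715186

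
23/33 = 23/33 = 0.70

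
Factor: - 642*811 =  - 520662= - 2^1*3^1*107^1 *811^1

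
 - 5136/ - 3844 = 1284/961 = 1.34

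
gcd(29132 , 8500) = 4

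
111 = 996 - 885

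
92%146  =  92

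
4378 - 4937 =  - 559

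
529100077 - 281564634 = 247535443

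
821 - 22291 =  - 21470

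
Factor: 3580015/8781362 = 2^(- 1)*5^1*1129^(-1)*3889^ ( - 1 )*  716003^1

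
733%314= 105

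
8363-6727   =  1636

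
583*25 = 14575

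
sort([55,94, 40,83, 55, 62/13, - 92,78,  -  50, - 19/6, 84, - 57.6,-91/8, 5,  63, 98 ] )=[  -  92, - 57.6, - 50, - 91/8, - 19/6,62/13, 5, 40,55,55, 63,78,  83, 84, 94, 98 ]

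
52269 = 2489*21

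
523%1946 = 523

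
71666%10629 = 7892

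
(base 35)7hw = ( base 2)10001111110010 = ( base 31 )9hq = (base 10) 9202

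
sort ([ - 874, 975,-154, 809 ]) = [ - 874, - 154 , 809, 975 ] 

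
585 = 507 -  - 78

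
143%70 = 3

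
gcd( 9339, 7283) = 1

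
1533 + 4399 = 5932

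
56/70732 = 14/17683 = 0.00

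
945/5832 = 35/216= 0.16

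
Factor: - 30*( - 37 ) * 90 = 99900= 2^2*3^3*5^2*37^1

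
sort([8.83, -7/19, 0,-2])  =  [ - 2, - 7/19,0,8.83 ] 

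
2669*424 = 1131656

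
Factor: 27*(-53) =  - 1431 = - 3^3*53^1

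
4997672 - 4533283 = 464389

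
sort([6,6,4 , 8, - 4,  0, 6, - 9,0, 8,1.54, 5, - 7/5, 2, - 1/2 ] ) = [ - 9, - 4, - 7/5, -1/2, 0,  0, 1.54,  2, 4,5, 6, 6, 6,8, 8]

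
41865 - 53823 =-11958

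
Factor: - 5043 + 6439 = 1396 = 2^2*349^1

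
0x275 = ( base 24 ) 125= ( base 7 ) 1556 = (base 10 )629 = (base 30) kt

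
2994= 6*499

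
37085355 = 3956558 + 33128797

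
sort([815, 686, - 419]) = [  -  419,686, 815]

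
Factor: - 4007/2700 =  - 2^( - 2 )*3^( - 3)*5^(-2)*4007^1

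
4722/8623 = 4722/8623 = 0.55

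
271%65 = 11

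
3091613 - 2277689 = 813924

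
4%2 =0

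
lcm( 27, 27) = 27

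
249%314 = 249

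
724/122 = 362/61 =5.93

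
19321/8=2415 + 1/8=2415.12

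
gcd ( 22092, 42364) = 28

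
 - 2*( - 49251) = 98502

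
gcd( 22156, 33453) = 1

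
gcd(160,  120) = 40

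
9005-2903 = 6102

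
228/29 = 7  +  25/29= 7.86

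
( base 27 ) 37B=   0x953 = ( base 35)1X7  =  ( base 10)2387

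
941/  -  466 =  - 3+457/466 = - 2.02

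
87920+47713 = 135633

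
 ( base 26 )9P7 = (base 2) 1101001010101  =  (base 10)6741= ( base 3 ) 100020200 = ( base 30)7EL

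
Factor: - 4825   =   - 5^2*193^1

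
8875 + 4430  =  13305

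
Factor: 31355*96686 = 2^1*5^1*29^1*1667^1* 6271^1 =3031589530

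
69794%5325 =569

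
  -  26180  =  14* ( - 1870 ) 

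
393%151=91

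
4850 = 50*97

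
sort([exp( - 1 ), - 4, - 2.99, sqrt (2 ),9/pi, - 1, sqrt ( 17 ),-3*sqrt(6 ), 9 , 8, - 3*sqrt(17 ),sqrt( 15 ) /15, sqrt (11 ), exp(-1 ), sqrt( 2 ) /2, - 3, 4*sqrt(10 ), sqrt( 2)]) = [ - 3*sqrt(17 ) , - 3*sqrt( 6), - 4, - 3, - 2.99, - 1, sqrt( 15)/15, exp( - 1 ) , exp( - 1), sqrt( 2) /2,sqrt(2 ), sqrt( 2), 9/pi,sqrt( 11 ),sqrt( 17 ), 8, 9, 4*sqrt( 10 ) ] 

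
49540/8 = 12385/2 = 6192.50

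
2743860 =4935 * 556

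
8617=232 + 8385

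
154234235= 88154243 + 66079992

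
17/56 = 17/56 = 0.30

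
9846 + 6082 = 15928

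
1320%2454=1320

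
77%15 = 2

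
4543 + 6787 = 11330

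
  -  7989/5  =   - 1598+1/5 = - 1597.80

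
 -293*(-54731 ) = 16036183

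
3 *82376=247128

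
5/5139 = 5/5139 = 0.00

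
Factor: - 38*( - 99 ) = 2^1*3^2 * 11^1 * 19^1 = 3762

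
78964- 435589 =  -356625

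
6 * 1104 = 6624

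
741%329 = 83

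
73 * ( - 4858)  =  -354634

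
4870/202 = 24+11/101 = 24.11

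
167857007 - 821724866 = -653867859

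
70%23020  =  70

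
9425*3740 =35249500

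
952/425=56/25 =2.24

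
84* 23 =1932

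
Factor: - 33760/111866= - 16880/55933 = - 2^4 * 5^1*211^1*55933^( - 1 )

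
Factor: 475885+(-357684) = 118201 = 17^2*409^1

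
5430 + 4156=9586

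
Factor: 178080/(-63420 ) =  - 2^3*53^1*151^( - 1 ) = - 424/151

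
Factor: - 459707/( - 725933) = 13^(-1) * 19^(-1)*47^1*2939^(-1 )*9781^1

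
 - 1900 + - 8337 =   -  10237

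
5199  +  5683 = 10882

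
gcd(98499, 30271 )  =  1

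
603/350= 1 + 253/350 =1.72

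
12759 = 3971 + 8788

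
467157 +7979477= 8446634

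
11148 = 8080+3068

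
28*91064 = 2549792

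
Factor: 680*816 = 554880 = 2^7*3^1 * 5^1 *17^2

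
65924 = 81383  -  15459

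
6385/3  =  6385/3 = 2128.33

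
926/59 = 15 + 41/59 = 15.69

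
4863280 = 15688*310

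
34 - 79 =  - 45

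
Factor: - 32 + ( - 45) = - 77 = - 7^1*11^1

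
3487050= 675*5166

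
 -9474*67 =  - 634758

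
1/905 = 1/905 = 0.00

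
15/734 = 15/734 = 0.02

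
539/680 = 539/680 = 0.79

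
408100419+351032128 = 759132547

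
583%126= 79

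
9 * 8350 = 75150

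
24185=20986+3199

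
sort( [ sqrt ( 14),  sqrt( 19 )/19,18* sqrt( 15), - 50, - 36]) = [ - 50, - 36,sqrt(19) /19,sqrt( 14) , 18*sqrt ( 15) ] 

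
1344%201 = 138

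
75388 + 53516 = 128904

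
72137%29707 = 12723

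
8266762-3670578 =4596184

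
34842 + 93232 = 128074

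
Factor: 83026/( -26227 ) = -2^1*26227^(  -  1 )*41513^1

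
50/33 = 50/33 = 1.52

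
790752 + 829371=1620123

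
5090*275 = 1399750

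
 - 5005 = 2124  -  7129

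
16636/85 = 195+61/85 = 195.72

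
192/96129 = 64/32043 = 0.00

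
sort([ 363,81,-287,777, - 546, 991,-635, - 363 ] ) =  [ - 635,-546, - 363, - 287,81,363,777,991]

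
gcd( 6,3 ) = 3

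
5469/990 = 1823/330 =5.52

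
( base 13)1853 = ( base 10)3617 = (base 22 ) 7a9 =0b111000100001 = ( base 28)4h5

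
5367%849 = 273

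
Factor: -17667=-3^2*13^1*151^1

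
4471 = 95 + 4376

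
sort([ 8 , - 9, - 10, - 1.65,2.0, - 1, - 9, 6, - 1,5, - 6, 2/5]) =[ - 10,-9, - 9,-6,-1.65 , - 1  , - 1, 2/5, 2.0,5,6,8 ]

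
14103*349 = 4921947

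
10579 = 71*149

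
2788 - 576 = 2212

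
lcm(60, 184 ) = 2760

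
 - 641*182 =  - 116662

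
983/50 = 19  +  33/50 = 19.66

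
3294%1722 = 1572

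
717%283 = 151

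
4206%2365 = 1841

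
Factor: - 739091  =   - 179^1*4129^1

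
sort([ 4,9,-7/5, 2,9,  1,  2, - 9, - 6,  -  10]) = [ - 10,-9, -6,- 7/5, 1, 2,2 , 4, 9, 9] 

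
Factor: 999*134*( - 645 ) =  - 86343570 =- 2^1*3^4*5^1 * 37^1*43^1*67^1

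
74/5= 14 + 4/5 = 14.80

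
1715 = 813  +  902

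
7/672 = 1/96= 0.01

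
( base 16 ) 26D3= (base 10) 9939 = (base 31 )aaj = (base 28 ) CIR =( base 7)40656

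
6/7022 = 3/3511  =  0.00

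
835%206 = 11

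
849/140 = 6 + 9/140 = 6.06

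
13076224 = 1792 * 7297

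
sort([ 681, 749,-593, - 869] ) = [-869, - 593, 681,  749] 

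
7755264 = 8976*864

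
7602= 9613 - 2011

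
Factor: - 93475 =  - 5^2 * 3739^1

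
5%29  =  5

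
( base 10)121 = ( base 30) 41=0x79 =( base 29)45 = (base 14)89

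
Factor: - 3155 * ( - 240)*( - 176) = -133267200 =- 2^8*3^1*5^2 * 11^1*631^1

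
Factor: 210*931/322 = 3^1*5^1*7^2*19^1 * 23^(  -  1 ) =13965/23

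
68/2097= 68/2097  =  0.03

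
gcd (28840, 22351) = 721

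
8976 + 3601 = 12577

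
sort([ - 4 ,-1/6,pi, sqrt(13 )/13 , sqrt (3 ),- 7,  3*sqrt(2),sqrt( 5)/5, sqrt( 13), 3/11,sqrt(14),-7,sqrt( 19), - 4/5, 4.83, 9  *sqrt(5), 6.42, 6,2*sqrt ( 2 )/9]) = [ - 7,-7 ,-4,-4/5, - 1/6,3/11,  sqrt( 13 ) /13,  2 * sqrt(2) /9,sqrt( 5 ) /5,sqrt( 3),pi,sqrt( 13),sqrt(14 ),3 * sqrt(2),sqrt(19),4.83 , 6,6.42, 9*sqrt( 5)]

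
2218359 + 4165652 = 6384011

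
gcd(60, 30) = 30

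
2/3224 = 1/1612 = 0.00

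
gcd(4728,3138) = 6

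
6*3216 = 19296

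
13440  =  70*192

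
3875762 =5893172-2017410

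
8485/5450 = 1697/1090 = 1.56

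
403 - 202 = 201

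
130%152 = 130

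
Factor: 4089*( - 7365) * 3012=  - 90707840820=- 2^2*3^3*5^1*29^1*47^1* 251^1* 491^1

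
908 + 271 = 1179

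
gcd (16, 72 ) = 8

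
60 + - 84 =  - 24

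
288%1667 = 288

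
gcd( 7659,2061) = 9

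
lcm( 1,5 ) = 5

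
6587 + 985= 7572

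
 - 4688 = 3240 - 7928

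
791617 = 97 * 8161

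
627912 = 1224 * 513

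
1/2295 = 1/2295 = 0.00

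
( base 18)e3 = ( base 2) 11111111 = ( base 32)7v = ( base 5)2010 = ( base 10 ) 255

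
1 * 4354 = 4354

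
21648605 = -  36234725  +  57883330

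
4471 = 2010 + 2461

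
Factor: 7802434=2^1*3901217^1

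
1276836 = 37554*34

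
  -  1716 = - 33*52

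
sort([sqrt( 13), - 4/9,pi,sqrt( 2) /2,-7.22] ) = [ - 7.22  , - 4/9,sqrt( 2 ) /2, pi,sqrt(13) ] 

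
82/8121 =82/8121 = 0.01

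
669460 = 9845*68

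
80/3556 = 20/889 = 0.02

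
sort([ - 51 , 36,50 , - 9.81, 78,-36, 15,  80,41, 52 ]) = [ - 51, - 36,-9.81,15,36, 41, 50,52, 78, 80 ] 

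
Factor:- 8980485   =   - 3^1*5^1*163^1*3673^1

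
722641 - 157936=564705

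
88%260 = 88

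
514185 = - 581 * ( - 885)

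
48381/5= 48381/5= 9676.20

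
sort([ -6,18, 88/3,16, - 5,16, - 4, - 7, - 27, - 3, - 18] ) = [ - 27 ,- 18,-7, - 6, - 5,-4, - 3,16,16,18,88/3]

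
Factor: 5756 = 2^2*1439^1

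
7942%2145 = 1507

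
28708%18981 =9727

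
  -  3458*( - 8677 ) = 30005066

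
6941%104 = 77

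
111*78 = 8658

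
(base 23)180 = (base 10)713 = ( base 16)2c9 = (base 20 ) 1FD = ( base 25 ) 13d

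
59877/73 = 820 + 17/73 = 820.23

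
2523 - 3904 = -1381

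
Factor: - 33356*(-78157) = 2^2*31^1 * 269^1*78157^1 = 2607004892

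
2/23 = 2/23=0.09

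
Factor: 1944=2^3*3^5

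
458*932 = 426856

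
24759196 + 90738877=115498073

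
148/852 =37/213 = 0.17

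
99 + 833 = 932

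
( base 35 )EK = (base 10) 510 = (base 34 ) F0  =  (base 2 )111111110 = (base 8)776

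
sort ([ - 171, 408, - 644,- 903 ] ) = [-903,  -  644,-171, 408 ]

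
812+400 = 1212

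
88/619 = 88/619= 0.14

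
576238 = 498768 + 77470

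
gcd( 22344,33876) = 12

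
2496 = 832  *3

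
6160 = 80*77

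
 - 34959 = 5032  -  39991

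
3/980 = 3/980 = 0.00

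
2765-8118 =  - 5353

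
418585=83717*5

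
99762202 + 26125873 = 125888075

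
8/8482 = 4/4241= 0.00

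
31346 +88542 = 119888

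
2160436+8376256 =10536692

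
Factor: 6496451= 13^1*421^1 * 1187^1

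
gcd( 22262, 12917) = 1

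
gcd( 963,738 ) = 9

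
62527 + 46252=108779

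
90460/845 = 107 + 9/169 = 107.05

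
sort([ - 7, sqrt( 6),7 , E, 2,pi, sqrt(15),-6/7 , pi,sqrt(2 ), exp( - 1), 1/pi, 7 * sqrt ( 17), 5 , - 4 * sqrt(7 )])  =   [ - 4*sqrt(7), - 7, - 6/7, 1/pi, exp ( - 1) , sqrt(2 ), 2, sqrt(6 ), E,pi, pi, sqrt(15), 5, 7,  7*sqrt(17) ] 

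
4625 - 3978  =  647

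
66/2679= 22/893 = 0.02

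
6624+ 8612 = 15236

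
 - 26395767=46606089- 73001856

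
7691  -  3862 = 3829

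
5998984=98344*61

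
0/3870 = 0=0.00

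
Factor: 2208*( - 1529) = - 3376032 = - 2^5*3^1*11^1*23^1*139^1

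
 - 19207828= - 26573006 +7365178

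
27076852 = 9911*2732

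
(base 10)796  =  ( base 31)pl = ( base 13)493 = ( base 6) 3404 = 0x31C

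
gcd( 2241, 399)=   3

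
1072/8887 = 1072/8887 = 0.12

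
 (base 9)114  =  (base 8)136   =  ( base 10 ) 94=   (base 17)59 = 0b1011110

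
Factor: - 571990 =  - 2^1 * 5^1*47^1*1217^1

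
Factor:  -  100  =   - 2^2*5^2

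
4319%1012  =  271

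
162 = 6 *27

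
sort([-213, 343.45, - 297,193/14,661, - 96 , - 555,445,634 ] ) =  [ - 555,-297, - 213, - 96,193/14,343.45, 445,634,661 ] 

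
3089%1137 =815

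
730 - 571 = 159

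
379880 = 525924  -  146044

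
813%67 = 9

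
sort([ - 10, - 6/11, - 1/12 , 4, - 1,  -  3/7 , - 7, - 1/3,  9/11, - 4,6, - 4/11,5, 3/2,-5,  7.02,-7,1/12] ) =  [ - 10, - 7,-7, - 5, - 4, - 1 , - 6/11, - 3/7 , - 4/11, - 1/3,-1/12,1/12, 9/11,  3/2,4, 5, 6,7.02 ] 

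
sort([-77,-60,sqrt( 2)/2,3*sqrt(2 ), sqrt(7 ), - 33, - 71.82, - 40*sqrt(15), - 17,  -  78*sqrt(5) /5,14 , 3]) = [  -  40 * sqrt(15 ),-77,-71.82,-60, - 78*sqrt(5)/5, -33, - 17, sqrt(2 )/2,  sqrt (7 ),3,  3*  sqrt( 2),  14]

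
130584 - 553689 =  - 423105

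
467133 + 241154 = 708287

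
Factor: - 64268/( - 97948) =16067/24487= 47^( - 1)*521^( - 1) * 16067^1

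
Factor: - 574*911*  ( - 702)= 367085628 = 2^2*3^3*7^1*13^1*41^1*911^1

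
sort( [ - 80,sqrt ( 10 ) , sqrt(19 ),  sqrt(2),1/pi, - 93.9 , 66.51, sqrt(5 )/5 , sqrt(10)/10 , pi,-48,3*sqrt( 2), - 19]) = [ - 93.9,-80, - 48, -19,sqrt(10 ) /10,1/pi,sqrt( 5)/5,sqrt(2 ), pi, sqrt(10 ),3*sqrt(2),sqrt(19 ), 66.51]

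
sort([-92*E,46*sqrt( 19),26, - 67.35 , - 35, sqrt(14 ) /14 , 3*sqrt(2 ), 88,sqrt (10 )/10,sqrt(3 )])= [ -92*E, - 67.35, - 35,sqrt( 14 ) /14, sqrt( 10)/10,sqrt( 3 ),3 * sqrt( 2),26,88, 46*sqrt( 19 )] 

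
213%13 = 5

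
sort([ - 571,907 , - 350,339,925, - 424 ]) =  [ - 571, - 424, - 350 , 339, 907,925]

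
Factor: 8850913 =1993^1*4441^1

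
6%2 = 0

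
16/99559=16/99559  =  0.00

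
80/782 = 40/391 = 0.10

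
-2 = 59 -61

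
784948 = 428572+356376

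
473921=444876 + 29045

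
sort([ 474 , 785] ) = [ 474,785] 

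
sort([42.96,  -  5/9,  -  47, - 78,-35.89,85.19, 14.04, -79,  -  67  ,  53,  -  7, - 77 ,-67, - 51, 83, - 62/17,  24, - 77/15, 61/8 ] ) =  [ - 79 ,-78, - 77,  -  67, - 67, -51,-47, - 35.89 , - 7, - 77/15, - 62/17, - 5/9,61/8,14.04,24 , 42.96, 53,83,85.19]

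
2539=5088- 2549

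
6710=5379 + 1331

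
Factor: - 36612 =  - 2^2*3^4*113^1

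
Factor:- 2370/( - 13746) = 5^1 * 29^ ( - 1 ) = 5/29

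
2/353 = 2/353 = 0.01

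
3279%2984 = 295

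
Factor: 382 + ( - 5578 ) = -5196 = -2^2*3^1*433^1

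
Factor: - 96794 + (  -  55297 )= - 3^3*43^1*131^1  =  - 152091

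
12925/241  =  12925/241 = 53.63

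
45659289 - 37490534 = 8168755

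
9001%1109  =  129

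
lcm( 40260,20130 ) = 40260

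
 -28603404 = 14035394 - 42638798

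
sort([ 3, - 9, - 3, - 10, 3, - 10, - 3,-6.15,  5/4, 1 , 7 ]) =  [ - 10 ,-10, - 9,-6.15, - 3, - 3,1 , 5/4 , 3, 3,7 ] 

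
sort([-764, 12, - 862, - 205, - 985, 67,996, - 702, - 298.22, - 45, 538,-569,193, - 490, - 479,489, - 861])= [-985, - 862 ,-861,-764,-702, - 569,-490, - 479, - 298.22,- 205, - 45,12, 67, 193,489, 538,996] 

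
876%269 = 69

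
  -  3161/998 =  - 4 + 831/998 = - 3.17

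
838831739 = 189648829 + 649182910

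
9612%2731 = 1419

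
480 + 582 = 1062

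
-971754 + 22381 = - 949373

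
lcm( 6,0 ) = 0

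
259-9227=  - 8968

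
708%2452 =708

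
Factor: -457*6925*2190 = -2^1 * 3^1*5^3*73^1 *277^1 * 457^1 = - 6930747750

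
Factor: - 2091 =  - 3^1*17^1*41^1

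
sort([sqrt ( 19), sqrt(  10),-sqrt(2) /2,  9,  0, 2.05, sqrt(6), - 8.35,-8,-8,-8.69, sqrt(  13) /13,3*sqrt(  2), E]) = [-8.69,  -  8.35,-8, - 8 ,-sqrt ( 2) /2, 0 , sqrt ( 13 )/13,2.05,sqrt( 6),E , sqrt(10 ), 3* sqrt( 2),  sqrt( 19), 9]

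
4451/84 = 4451/84 = 52.99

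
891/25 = 35 + 16/25 = 35.64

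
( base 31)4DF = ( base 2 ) 1000010100110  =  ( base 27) 5mn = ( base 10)4262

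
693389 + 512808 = 1206197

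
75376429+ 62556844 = 137933273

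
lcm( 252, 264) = 5544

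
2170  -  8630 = -6460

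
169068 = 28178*6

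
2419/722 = 2419/722=3.35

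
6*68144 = 408864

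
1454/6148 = 727/3074  =  0.24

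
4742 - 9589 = - 4847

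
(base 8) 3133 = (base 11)124A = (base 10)1627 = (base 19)49C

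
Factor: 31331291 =97^1*323003^1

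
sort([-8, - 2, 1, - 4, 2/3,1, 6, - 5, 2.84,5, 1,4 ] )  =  [ -8, - 5, - 4, - 2, 2/3,  1, 1,1,2.84, 4, 5,6]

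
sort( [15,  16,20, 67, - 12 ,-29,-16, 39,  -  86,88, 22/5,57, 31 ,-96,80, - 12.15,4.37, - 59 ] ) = [ - 96,-86, - 59,-29,-16, - 12.15, - 12, 4.37, 22/5, 15 , 16, 20, 31, 39, 57, 67, 80, 88] 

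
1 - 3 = - 2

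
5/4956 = 5/4956 = 0.00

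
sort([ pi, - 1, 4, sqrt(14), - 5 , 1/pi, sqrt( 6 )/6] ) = [ - 5, - 1, 1/pi, sqrt ( 6 ) /6, pi, sqrt( 14),4 ]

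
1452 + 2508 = 3960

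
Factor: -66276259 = -7^1*9468037^1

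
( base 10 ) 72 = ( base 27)2i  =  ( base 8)110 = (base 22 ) 36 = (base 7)132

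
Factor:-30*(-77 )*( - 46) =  - 2^2*3^1*5^1*7^1*11^1*23^1  =  - 106260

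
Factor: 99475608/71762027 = 2^3 * 3^1*541^(-1)*132647^( -1)*4144817^1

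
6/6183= 2/2061  =  0.00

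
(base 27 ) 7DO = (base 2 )1010101100110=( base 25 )8J3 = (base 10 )5478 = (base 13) 2655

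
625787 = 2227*281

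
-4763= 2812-7575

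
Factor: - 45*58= - 2^1*3^2*5^1*29^1=- 2610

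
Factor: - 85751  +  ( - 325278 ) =-31^1*13259^1 = -411029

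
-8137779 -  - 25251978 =17114199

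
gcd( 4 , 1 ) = 1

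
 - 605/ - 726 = 5/6 = 0.83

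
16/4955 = 16/4955 = 0.00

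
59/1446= 59/1446 = 0.04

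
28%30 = 28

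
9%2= 1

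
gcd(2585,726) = 11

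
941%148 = 53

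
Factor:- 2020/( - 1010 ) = 2 = 2^1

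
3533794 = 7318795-3785001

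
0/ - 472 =0/1 = - 0.00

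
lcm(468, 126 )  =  3276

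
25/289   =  25/289 = 0.09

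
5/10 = 1/2 = 0.50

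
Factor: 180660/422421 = 60220/140807=   2^2 * 5^1*139^ ( - 1)*1013^( - 1 )*3011^1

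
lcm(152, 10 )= 760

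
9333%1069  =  781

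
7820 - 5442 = 2378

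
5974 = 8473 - 2499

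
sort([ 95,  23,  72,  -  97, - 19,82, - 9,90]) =[ - 97, - 19, - 9,23,72, 82  ,  90,95 ] 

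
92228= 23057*4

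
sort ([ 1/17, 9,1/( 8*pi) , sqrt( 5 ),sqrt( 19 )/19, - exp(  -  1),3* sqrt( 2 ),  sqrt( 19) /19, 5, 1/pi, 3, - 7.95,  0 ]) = [ - 7.95 ,-exp(-1 ),0 , 1/( 8*pi) , 1/17,sqrt(19 ) /19,sqrt(19) /19,  1/pi, sqrt( 5 ),3, 3*sqrt( 2 ),5, 9 ]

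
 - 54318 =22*(-2469) 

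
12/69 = 4/23= 0.17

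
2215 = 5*443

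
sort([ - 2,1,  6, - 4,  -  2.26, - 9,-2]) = [ - 9, - 4, - 2.26, - 2, - 2,1, 6]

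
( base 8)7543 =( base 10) 3939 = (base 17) DAC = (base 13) 1a40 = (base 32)3R3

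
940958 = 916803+24155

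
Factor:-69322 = -2^1*11^1*23^1*137^1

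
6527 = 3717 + 2810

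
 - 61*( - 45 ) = 2745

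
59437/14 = 4245+1/2 = 4245.50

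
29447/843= 34 + 785/843 = 34.93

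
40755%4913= 1451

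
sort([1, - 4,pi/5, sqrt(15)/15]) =[-4,sqrt(15) /15,pi/5 , 1 ] 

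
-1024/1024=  - 1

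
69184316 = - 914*(  -  75694)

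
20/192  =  5/48=0.10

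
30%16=14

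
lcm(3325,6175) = 43225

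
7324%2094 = 1042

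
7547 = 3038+4509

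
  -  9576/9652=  - 1+1/127= - 0.99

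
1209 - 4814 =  -3605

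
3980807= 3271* 1217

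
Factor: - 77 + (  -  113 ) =  -  190 = - 2^1 *5^1*19^1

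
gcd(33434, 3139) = 73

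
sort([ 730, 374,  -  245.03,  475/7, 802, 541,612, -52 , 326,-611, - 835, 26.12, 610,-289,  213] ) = [-835,- 611,-289 ,-245.03, - 52, 26.12,475/7,213, 326, 374,541,  610, 612, 730 , 802]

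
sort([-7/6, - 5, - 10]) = [-10, - 5, - 7/6 ]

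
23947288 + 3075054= 27022342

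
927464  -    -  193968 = 1121432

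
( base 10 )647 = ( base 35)IH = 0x287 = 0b1010000111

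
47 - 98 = - 51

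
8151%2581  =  408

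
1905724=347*5492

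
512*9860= 5048320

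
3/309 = 1/103 = 0.01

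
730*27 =19710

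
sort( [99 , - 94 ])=[ - 94, 99 ] 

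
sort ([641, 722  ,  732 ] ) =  [ 641, 722 , 732 ]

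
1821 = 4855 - 3034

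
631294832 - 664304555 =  - 33009723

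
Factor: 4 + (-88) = - 84 = - 2^2*3^1*7^1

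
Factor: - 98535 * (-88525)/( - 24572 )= - 2^( - 2) * 3^1* 5^3*3541^1*6143^( - 1 )*6569^1=- 8722810875/24572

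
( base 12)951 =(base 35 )13r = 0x54D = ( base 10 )1357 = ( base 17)4BE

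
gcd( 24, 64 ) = 8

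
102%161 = 102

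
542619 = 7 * 77517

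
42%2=0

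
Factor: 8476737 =3^1*37^1*76367^1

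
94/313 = 94/313  =  0.30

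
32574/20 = 16287/10 = 1628.70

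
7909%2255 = 1144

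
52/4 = 13 = 13.00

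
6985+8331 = 15316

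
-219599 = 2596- 222195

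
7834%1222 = 502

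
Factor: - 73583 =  - 73583^1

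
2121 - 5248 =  - 3127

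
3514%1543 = 428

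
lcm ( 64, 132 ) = 2112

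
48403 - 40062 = 8341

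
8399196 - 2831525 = 5567671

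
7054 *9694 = 68381476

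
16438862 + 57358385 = 73797247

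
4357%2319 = 2038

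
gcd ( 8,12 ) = 4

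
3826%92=54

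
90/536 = 45/268= 0.17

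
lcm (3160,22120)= 22120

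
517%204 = 109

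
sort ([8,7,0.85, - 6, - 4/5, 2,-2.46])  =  [  -  6,-2.46, - 4/5,0.85,2,7, 8 ] 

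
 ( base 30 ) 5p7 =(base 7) 21220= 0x1489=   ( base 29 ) 678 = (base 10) 5257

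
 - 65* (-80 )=5200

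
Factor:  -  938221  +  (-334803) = -1273024 =- 2^6 * 19891^1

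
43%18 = 7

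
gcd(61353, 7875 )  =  9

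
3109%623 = 617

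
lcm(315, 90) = 630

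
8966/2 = 4483 = 4483.00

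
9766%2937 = 955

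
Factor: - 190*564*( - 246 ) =26361360  =  2^4 * 3^2*5^1*19^1 *41^1*47^1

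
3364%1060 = 184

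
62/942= 31/471   =  0.07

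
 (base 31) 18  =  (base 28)1B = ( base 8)47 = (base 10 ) 39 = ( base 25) 1E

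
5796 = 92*63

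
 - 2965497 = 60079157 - 63044654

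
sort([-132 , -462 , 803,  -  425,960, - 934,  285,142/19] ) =[ - 934, - 462, - 425, - 132 , 142/19,285,803,960 ]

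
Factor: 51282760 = 2^3*5^1*1282069^1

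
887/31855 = 887/31855  =  0.03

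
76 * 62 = 4712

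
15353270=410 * 37447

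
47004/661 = 71 + 73/661 = 71.11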